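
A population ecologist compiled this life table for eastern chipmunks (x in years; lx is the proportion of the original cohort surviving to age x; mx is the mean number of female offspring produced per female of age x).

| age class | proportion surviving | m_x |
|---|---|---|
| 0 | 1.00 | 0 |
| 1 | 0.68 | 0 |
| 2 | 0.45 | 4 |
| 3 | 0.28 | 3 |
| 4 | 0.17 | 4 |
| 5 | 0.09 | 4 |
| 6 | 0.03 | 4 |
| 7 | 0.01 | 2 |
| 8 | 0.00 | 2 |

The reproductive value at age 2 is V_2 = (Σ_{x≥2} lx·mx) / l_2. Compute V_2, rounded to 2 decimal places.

lx·mx for x ≥ 2: 1.8, 0.84, 0.68, 0.36, 0.12, 0.02, 0 → sum = 3.82
V_2 = 3.82 / l_2 = 3.82 / 0.45 = 8.488889… → 8.49

8.49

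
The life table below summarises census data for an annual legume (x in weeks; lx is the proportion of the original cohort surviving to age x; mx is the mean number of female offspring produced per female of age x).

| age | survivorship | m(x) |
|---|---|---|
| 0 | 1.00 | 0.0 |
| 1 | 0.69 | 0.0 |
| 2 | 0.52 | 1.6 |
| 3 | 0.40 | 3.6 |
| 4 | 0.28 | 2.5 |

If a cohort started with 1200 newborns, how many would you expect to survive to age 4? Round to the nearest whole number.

Expected survivors = N0 · l_4 = 1200 × 0.28 = 336 → 336

336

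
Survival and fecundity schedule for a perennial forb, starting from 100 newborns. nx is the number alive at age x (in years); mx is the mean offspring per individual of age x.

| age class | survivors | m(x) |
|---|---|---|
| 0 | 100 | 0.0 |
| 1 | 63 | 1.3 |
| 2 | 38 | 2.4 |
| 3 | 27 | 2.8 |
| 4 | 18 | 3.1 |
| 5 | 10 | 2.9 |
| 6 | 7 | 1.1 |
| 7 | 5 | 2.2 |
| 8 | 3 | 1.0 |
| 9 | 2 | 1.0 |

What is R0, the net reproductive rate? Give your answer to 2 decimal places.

3.57

lx = nx/n0 = nx/100: 1, 0.63, 0.38, 0.27, 0.18, 0.1, 0.07, 0.05, 0.03, 0.02
lx·mx by age: 0, 0.819, 0.912, 0.756, 0.558, 0.29, 0.077, 0.11, 0.03, 0.02
R0 = Σ lx·mx = 3.572 → 3.57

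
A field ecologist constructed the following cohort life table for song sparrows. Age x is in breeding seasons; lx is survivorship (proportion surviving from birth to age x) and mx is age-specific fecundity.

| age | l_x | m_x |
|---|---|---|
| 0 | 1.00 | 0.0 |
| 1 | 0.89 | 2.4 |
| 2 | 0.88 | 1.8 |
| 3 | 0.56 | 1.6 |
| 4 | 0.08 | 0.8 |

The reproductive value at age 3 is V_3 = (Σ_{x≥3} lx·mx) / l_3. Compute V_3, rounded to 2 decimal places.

lx·mx for x ≥ 3: 0.896, 0.064 → sum = 0.96
V_3 = 0.96 / l_3 = 0.96 / 0.56 = 1.714286… → 1.71

1.71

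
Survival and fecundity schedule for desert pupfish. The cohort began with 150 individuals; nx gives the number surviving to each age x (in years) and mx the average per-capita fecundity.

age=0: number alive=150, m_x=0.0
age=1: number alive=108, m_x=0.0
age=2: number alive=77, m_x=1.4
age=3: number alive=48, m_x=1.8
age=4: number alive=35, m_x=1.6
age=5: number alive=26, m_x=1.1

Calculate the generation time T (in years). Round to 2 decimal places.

3.02

lx = nx/n0 = nx/150: 1, 0.72, 0.51333…, 0.32, 0.23333…, 0.17333…
lx·mx: 0, 0, 0.718667…, 0.576, 0.373333…, 0.190667… → R0 = 1.858667…
x·lx·mx: 0, 0, 1.437333…, 1.728, 1.493333…, 0.953333… → Σ = 5.612…
T = 5.612… / 1.858667… = 3.019369… → 3.02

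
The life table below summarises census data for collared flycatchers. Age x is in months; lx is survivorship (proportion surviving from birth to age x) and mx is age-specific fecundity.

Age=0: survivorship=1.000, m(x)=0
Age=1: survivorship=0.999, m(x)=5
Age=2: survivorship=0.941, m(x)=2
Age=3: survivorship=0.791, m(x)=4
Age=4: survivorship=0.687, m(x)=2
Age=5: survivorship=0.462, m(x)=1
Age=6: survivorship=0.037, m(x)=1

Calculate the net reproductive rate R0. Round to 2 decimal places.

11.91

lx·mx by age: 0, 4.995, 1.882, 3.164, 1.374, 0.462, 0.037
R0 = Σ lx·mx = 11.914 → 11.91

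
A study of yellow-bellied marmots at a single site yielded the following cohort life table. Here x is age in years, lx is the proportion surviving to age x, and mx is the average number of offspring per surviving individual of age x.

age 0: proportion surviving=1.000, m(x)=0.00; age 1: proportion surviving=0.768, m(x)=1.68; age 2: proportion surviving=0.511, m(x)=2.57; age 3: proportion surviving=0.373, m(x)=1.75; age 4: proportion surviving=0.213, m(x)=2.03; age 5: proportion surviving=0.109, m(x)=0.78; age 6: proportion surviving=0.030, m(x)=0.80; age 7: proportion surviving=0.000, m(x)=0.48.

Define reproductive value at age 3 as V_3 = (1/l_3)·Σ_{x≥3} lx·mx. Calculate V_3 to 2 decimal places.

3.20

lx·mx for x ≥ 3: 0.65275, 0.43239, 0.08502, 0.024, 0 → sum = 1.19416
V_3 = 1.19416 / l_3 = 1.19416 / 0.373 = 3.201501… → 3.20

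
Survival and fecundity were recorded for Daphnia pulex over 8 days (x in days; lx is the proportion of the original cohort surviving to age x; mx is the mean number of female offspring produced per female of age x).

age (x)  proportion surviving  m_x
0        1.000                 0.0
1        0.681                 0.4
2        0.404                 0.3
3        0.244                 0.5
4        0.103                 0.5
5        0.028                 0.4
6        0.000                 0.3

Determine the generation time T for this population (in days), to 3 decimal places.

1.976

lx·mx: 0, 0.2724, 0.1212, 0.122, 0.0515, 0.0112, 0 → R0 = 0.5783
x·lx·mx: 0, 0.2724, 0.2424, 0.366, 0.206, 0.056, 0 → Σ = 1.1428
T = 1.1428 / 0.5783 = 1.976137… → 1.976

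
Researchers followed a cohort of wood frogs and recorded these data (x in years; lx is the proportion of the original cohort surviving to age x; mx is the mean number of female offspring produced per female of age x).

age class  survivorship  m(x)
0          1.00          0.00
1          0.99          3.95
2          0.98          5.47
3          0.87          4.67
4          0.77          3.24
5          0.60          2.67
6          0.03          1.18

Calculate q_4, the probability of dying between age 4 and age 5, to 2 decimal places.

q_4 = (l_4 − l_5) / l_4 = (0.77 − 0.6) / 0.77
     = 0.17 / 0.77 = 0.220779… → 0.22

0.22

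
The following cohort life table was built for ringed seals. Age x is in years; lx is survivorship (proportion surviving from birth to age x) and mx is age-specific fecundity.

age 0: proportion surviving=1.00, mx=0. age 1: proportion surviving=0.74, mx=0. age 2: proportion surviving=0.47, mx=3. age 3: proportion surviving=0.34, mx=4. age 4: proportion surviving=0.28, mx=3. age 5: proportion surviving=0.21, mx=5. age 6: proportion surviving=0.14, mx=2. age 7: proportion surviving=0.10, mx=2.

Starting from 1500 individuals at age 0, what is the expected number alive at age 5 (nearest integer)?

315

Expected survivors = N0 · l_5 = 1500 × 0.21 = 315 → 315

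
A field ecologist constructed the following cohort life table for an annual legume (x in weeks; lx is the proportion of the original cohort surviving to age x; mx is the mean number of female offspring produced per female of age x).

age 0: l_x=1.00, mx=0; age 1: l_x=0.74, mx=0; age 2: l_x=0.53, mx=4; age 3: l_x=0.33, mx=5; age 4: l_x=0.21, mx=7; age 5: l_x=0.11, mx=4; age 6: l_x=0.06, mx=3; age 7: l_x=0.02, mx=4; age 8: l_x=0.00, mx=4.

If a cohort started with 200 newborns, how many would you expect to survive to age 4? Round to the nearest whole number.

Expected survivors = N0 · l_4 = 200 × 0.21 = 42 → 42

42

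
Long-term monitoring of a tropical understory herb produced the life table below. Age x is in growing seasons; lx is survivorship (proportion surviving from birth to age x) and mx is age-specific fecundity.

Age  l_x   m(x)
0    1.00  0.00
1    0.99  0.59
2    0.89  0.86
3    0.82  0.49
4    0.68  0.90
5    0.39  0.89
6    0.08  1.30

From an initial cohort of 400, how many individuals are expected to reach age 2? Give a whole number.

Expected survivors = N0 · l_2 = 400 × 0.89 = 356 → 356

356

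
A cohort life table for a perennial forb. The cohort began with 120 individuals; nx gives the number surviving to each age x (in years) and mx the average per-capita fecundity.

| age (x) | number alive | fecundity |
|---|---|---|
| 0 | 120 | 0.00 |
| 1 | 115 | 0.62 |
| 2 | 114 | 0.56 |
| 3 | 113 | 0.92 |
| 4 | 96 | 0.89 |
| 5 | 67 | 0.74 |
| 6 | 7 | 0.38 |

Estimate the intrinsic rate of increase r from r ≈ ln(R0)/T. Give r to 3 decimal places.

0.386

lx = nx/n0 = nx/120: 1, 0.95833…, 0.95, 0.94167…, 0.8, 0.55833…, 0.05833…
R0 = Σ lx·mx = 0 + 0.59417… + 0.532 + 0.86633… + 0.712 + 0.41317… + 0.02217… = 3.139833…
Σ x·lx·mx = 9.304…; T = 9.304…/3.139833… = 2.96321…
r ≈ ln(R0)/T = ln(3.139833…)/2.96321… = 0.38612… → 0.386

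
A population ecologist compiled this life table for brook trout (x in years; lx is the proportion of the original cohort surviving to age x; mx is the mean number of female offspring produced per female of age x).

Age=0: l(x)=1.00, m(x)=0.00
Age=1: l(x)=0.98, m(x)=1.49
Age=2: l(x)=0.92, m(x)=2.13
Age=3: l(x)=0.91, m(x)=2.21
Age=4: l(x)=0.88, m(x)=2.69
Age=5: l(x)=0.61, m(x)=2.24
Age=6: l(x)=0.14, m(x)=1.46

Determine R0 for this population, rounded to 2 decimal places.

9.37

lx·mx by age: 0, 1.4602, 1.9596, 2.0111, 2.3672, 1.3664, 0.2044
R0 = Σ lx·mx = 9.3689 → 9.37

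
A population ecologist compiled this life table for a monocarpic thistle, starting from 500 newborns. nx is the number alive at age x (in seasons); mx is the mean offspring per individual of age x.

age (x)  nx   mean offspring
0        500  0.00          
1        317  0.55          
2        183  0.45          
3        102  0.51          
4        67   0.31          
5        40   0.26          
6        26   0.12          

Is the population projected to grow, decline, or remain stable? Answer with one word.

lx = nx/n0 = nx/500: 1, 0.634, 0.366, 0.204, 0.134, 0.08, 0.052
R0 = Σ lx·mx = 0 + 0.3487 + 0.1647 + 0.10404 + 0.04154 + 0.0208 + 0.00624 = 0.68602
R0 < 1, so the population is declining.

declining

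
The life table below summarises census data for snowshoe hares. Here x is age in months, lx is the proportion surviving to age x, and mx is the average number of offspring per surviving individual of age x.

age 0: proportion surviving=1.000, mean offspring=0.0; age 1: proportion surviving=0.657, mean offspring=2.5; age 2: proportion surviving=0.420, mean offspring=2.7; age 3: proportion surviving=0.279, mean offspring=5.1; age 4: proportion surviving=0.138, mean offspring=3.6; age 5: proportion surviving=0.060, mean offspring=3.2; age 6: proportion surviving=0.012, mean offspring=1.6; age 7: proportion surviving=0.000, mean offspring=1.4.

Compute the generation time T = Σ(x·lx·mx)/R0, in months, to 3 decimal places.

lx·mx: 0, 1.6425, 1.134, 1.4229, 0.4968, 0.192, 0.0192, 0 → R0 = 4.9074
x·lx·mx: 0, 1.6425, 2.268, 4.2687, 1.9872, 0.96, 0.1152, 0 → Σ = 11.2416
T = 11.2416 / 4.9074 = 2.290745… → 2.291

2.291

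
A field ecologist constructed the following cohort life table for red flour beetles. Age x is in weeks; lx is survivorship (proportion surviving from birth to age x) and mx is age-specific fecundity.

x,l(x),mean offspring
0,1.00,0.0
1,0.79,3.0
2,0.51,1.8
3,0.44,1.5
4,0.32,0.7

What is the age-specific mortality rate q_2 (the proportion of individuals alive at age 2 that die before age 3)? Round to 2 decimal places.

q_2 = (l_2 − l_3) / l_2 = (0.51 − 0.44) / 0.51
     = 0.07 / 0.51 = 0.137255… → 0.14

0.14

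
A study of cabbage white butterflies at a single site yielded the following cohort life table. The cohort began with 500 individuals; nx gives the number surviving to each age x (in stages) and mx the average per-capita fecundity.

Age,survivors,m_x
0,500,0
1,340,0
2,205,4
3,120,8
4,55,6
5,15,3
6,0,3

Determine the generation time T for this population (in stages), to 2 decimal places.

2.81

lx = nx/n0 = nx/500: 1, 0.68, 0.41, 0.24, 0.11, 0.03, 0
lx·mx: 0, 0, 1.64, 1.92, 0.66, 0.09, 0 → R0 = 4.31
x·lx·mx: 0, 0, 3.28, 5.76, 2.64, 0.45, 0 → Σ = 12.13
T = 12.13 / 4.31 = 2.814385… → 2.81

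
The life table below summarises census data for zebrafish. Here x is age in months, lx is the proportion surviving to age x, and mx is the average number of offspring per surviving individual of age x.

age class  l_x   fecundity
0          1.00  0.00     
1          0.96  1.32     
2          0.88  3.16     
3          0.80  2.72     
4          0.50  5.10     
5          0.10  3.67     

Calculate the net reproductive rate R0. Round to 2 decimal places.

9.14

lx·mx by age: 0, 1.2672, 2.7808, 2.176, 2.55, 0.367
R0 = Σ lx·mx = 9.141 → 9.14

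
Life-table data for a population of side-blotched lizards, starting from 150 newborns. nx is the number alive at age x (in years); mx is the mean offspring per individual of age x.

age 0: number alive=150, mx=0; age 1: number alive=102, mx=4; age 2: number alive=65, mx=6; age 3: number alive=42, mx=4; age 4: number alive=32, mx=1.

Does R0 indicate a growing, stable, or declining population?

lx = nx/n0 = nx/150: 1, 0.68, 0.43333…, 0.28, 0.21333…
R0 = Σ lx·mx = 0 + 2.72 + 2.6… + 1.12 + 0.213333… = 6.653333…
R0 > 1, so the population is growing.

growing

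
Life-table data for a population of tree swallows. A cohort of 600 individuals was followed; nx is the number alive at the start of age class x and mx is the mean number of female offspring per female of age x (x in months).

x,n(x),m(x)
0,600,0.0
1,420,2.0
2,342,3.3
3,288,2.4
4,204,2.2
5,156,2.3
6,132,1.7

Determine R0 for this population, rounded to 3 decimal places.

lx = nx/n0 = nx/600: 1, 0.7, 0.57, 0.48, 0.34, 0.26, 0.22
lx·mx by age: 0, 1.4, 1.881, 1.152, 0.748, 0.598, 0.374
R0 = Σ lx·mx = 6.153 → 6.153

6.153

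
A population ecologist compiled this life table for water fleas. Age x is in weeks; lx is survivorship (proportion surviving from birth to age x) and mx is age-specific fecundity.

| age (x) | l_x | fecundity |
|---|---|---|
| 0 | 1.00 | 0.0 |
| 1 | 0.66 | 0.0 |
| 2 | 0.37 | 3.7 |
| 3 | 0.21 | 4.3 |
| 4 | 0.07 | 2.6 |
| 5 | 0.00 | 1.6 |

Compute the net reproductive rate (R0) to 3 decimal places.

2.454

lx·mx by age: 0, 0, 1.369, 0.903, 0.182, 0
R0 = Σ lx·mx = 2.454 → 2.454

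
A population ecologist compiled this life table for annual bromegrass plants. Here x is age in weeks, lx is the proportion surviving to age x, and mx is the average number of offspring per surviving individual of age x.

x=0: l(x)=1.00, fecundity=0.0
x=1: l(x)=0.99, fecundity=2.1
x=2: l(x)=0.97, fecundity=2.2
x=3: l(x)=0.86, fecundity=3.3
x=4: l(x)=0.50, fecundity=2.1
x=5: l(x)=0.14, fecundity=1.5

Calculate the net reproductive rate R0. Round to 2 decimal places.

lx·mx by age: 0, 2.079, 2.134, 2.838, 1.05, 0.21
R0 = Σ lx·mx = 8.311 → 8.31

8.31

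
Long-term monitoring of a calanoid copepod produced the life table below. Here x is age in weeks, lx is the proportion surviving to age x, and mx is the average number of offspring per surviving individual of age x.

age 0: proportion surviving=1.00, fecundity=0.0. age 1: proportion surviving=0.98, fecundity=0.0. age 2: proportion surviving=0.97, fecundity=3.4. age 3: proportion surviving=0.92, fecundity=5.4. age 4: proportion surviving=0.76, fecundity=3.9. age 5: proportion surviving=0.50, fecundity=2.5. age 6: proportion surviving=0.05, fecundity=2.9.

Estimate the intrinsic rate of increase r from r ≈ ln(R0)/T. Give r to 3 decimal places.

0.791

R0 = Σ lx·mx = 0 + 0 + 3.298 + 4.968 + 2.964 + 1.25 + 0.145 = 12.625
Σ x·lx·mx = 40.476; T = 40.476/12.625 = 3.20602…
r ≈ ln(R0)/T = ln(12.625)/3.20602… = 0.79091… → 0.791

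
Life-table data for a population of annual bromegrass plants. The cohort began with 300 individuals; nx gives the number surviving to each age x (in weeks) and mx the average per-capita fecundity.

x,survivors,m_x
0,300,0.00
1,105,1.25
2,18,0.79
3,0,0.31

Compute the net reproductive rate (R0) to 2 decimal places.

lx = nx/n0 = nx/300: 1, 0.35, 0.06, 0
lx·mx by age: 0, 0.4375, 0.0474, 0
R0 = Σ lx·mx = 0.4849 → 0.48

0.48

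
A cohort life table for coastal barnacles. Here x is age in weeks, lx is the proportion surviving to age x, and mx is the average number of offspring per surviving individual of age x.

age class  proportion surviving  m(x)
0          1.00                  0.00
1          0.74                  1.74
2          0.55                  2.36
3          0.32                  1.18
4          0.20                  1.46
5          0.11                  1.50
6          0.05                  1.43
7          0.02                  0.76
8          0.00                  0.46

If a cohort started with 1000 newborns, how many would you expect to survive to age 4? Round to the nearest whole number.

Expected survivors = N0 · l_4 = 1000 × 0.20 = 200 → 200

200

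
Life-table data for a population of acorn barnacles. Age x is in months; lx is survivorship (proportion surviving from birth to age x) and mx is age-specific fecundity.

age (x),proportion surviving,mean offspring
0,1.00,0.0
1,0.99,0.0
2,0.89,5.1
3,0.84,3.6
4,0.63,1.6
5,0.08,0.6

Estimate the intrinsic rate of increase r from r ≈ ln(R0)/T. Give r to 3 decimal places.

R0 = Σ lx·mx = 0 + 0 + 4.539 + 3.024 + 1.008 + 0.048 = 8.619
Σ x·lx·mx = 22.422; T = 22.422/8.619 = 2.60146…
r ≈ ln(R0)/T = ln(8.619)/2.60146… = 0.82798… → 0.828

0.828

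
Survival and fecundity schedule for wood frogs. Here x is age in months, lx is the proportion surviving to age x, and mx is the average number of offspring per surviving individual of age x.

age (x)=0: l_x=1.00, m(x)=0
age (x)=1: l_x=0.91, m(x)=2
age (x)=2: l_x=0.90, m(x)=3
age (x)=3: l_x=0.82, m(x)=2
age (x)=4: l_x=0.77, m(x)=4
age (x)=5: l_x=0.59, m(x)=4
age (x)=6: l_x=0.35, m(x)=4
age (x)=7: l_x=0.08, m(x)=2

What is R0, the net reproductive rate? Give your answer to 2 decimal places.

13.16

lx·mx by age: 0, 1.82, 2.7, 1.64, 3.08, 2.36, 1.4, 0.16
R0 = Σ lx·mx = 13.16 → 13.16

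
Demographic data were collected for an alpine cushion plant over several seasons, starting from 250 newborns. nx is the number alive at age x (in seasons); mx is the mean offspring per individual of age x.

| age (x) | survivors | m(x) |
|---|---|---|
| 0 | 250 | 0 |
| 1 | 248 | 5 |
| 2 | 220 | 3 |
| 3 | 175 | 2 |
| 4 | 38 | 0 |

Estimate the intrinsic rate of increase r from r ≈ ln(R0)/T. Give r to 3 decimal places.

lx = nx/n0 = nx/250: 1, 0.992, 0.88, 0.7, 0.152
R0 = Σ lx·mx = 0 + 4.96 + 2.64 + 1.4 + 0 = 9
Σ x·lx·mx = 14.44; T = 14.44/9 = 1.60444…
r ≈ ln(R0)/T = ln(9)/1.60444… = 1.36946… → 1.369

1.369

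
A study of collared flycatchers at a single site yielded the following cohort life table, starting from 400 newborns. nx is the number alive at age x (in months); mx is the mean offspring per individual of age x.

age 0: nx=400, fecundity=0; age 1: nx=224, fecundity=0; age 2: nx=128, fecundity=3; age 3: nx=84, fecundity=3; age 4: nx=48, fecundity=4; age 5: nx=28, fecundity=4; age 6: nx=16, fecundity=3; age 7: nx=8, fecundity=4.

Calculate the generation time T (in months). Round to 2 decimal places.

lx = nx/n0 = nx/400: 1, 0.56, 0.32, 0.21, 0.12, 0.07, 0.04, 0.02
lx·mx: 0, 0, 0.96, 0.63, 0.48, 0.28, 0.12, 0.08 → R0 = 2.55
x·lx·mx: 0, 0, 1.92, 1.89, 1.92, 1.4, 0.72, 0.56 → Σ = 8.41
T = 8.41 / 2.55 = 3.298039… → 3.30

3.30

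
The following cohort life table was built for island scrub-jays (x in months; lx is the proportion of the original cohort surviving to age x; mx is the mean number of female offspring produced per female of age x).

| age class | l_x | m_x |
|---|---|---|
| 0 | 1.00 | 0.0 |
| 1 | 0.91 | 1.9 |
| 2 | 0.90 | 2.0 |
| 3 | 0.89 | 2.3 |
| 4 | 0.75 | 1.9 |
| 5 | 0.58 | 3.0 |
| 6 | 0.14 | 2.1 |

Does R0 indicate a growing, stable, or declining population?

growing

R0 = Σ lx·mx = 0 + 1.729 + 1.8 + 2.047 + 1.425 + 1.74 + 0.294 = 9.035
R0 > 1, so the population is growing.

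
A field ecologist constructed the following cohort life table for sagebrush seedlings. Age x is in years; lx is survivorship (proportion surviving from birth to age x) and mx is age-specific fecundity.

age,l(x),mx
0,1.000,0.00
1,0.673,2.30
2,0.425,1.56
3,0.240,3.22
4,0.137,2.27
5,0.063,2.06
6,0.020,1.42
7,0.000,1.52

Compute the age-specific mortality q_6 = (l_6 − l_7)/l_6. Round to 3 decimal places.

q_6 = (l_6 − l_7) / l_6 = (0.02 − 0) / 0.02
     = 0.02 / 0.02 = 1 → 1.000

1.000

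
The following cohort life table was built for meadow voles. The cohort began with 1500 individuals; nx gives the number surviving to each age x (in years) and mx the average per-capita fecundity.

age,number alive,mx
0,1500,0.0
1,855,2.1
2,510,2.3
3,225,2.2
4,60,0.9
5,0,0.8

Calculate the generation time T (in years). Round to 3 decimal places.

1.661

lx = nx/n0 = nx/1500: 1, 0.57, 0.34, 0.15, 0.04, 0
lx·mx: 0, 1.197, 0.782, 0.33, 0.036, 0 → R0 = 2.345
x·lx·mx: 0, 1.197, 1.564, 0.99, 0.144, 0 → Σ = 3.895
T = 3.895 / 2.345 = 1.660981… → 1.661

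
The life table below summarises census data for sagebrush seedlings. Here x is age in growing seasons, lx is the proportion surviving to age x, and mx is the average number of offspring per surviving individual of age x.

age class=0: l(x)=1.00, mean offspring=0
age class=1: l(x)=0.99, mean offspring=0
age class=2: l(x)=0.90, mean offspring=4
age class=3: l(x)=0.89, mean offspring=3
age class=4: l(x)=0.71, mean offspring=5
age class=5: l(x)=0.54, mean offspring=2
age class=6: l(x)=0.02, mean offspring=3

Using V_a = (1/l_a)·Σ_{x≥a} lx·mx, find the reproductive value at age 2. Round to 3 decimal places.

lx·mx for x ≥ 2: 3.6, 2.67, 3.55, 1.08, 0.06 → sum = 10.96
V_2 = 10.96 / l_2 = 10.96 / 0.9 = 12.177778… → 12.178

12.178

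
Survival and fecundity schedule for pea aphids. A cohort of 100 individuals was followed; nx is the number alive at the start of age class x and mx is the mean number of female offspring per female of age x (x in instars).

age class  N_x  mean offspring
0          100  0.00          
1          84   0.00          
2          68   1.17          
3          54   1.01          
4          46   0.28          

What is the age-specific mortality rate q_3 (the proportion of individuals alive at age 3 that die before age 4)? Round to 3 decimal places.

lx = nx/n0 = nx/100: 1, 0.84, 0.68, 0.54, 0.46
q_3 = (l_3 − l_4) / l_3 = (0.54 − 0.46) / 0.54
     = 0.08 / 0.54 = 0.148148… → 0.148

0.148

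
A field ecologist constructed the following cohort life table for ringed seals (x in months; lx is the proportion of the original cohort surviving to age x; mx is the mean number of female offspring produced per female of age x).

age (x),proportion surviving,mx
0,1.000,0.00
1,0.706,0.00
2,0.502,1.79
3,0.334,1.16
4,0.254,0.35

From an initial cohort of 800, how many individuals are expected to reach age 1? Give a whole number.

Expected survivors = N0 · l_1 = 800 × 0.706 = 564.8 → 565

565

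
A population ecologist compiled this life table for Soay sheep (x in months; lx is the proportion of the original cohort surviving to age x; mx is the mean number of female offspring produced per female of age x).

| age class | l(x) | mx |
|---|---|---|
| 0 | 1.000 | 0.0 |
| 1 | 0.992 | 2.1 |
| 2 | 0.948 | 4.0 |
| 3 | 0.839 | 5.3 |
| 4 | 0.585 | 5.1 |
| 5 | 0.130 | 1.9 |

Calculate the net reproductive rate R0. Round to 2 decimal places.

lx·mx by age: 0, 2.0832, 3.792, 4.4467, 2.9835, 0.247
R0 = Σ lx·mx = 13.5524 → 13.55

13.55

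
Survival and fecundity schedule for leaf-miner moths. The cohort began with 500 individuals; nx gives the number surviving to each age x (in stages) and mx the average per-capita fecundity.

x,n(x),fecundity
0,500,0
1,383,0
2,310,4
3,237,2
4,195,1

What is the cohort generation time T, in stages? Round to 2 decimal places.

lx = nx/n0 = nx/500: 1, 0.766, 0.62, 0.474, 0.39
lx·mx: 0, 0, 2.48, 0.948, 0.39 → R0 = 3.818
x·lx·mx: 0, 0, 4.96, 2.844, 1.56 → Σ = 9.364
T = 9.364 / 3.818 = 2.452593… → 2.45

2.45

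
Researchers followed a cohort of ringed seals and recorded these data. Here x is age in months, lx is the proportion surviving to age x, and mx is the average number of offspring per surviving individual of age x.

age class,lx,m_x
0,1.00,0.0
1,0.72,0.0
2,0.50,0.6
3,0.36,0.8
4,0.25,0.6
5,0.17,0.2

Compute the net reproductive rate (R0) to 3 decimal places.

lx·mx by age: 0, 0, 0.3, 0.288, 0.15, 0.034
R0 = Σ lx·mx = 0.772 → 0.772

0.772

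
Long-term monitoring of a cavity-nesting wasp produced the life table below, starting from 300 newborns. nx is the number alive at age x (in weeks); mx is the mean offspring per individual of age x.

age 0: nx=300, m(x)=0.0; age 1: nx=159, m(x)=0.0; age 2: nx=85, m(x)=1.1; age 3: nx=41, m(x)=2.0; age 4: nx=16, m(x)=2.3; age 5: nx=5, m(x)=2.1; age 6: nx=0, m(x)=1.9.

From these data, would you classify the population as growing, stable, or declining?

lx = nx/n0 = nx/300: 1, 0.53, 0.28333…, 0.13667…, 0.05333…, 0.01667…, 0
R0 = Σ lx·mx = 0 + 0 + 0.311667… + 0.273333… + 0.122667… + 0.035… + 0 = 0.742667…
R0 < 1, so the population is declining.

declining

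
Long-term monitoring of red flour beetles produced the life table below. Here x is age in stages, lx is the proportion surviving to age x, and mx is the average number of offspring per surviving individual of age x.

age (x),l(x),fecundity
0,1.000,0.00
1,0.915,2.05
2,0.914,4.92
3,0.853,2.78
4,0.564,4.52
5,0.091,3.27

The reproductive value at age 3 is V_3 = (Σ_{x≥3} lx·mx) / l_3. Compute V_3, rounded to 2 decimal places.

lx·mx for x ≥ 3: 2.37134, 2.54928, 0.29757 → sum = 5.21819
V_3 = 5.21819 / l_3 = 5.21819 / 0.853 = 6.117456… → 6.12

6.12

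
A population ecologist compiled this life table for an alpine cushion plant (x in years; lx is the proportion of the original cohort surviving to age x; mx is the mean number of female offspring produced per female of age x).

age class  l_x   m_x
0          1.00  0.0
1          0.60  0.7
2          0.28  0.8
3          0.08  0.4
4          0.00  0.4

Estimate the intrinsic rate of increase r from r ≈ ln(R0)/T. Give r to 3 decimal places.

-0.275

R0 = Σ lx·mx = 0 + 0.42 + 0.224 + 0.032 + 0 = 0.676
Σ x·lx·mx = 0.964; T = 0.964/0.676 = 1.42604…
r ≈ ln(R0)/T = ln(0.676)/1.42604… = -0.27458… → -0.275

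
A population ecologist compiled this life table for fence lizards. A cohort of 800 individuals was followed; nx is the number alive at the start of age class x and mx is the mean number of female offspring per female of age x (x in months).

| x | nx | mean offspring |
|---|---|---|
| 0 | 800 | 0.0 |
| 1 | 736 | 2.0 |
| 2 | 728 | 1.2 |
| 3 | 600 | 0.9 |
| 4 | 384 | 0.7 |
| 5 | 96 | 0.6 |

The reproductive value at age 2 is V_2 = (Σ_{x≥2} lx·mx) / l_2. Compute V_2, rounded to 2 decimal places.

2.39

lx = nx/n0 = nx/800: 1, 0.92, 0.91, 0.75, 0.48, 0.12
lx·mx for x ≥ 2: 1.092, 0.675, 0.336, 0.072 → sum = 2.175
V_2 = 2.175 / l_2 = 2.175 / 0.91 = 2.39011… → 2.39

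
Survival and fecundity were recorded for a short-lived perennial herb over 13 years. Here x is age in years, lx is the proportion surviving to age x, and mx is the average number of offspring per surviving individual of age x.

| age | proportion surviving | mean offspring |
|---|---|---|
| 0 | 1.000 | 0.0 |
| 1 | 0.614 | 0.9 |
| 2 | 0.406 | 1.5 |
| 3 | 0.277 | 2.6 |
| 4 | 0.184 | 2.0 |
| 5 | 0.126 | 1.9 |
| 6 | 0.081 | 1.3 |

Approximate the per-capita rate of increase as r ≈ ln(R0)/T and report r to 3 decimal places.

0.342

R0 = Σ lx·mx = 0 + 0.5526 + 0.609 + 0.7202 + 0.368 + 0.2394 + 0.1053 = 2.5945
Σ x·lx·mx = 7.232; T = 7.232/2.5945 = 2.78743…
r ≈ ln(R0)/T = ln(2.5945)/2.78743… = 0.34203… → 0.342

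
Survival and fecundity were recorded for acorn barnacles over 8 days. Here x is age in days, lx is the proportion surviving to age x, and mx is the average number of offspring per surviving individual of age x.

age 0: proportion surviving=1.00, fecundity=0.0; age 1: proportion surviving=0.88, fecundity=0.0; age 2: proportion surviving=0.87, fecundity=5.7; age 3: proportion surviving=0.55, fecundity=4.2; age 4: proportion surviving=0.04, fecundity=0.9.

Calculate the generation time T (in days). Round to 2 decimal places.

lx·mx: 0, 0, 4.959, 2.31, 0.036 → R0 = 7.305
x·lx·mx: 0, 0, 9.918, 6.93, 0.144 → Σ = 16.992
T = 16.992 / 7.305 = 2.326078… → 2.33

2.33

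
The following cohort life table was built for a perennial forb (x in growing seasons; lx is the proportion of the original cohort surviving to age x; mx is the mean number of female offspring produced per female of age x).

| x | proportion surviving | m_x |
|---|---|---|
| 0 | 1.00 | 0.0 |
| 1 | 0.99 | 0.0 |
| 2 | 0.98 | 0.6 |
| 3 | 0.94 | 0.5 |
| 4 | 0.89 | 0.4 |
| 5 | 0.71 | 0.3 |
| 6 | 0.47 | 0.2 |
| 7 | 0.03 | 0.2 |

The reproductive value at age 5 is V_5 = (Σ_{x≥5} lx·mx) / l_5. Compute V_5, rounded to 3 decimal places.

lx·mx for x ≥ 5: 0.213, 0.094, 0.006 → sum = 0.313
V_5 = 0.313 / l_5 = 0.313 / 0.71 = 0.440845… → 0.441

0.441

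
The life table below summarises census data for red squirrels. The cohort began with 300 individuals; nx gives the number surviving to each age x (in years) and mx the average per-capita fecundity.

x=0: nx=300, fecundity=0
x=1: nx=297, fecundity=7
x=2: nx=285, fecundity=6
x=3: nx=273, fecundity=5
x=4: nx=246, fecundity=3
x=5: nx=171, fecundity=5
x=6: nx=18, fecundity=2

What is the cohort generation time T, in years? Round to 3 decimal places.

lx = nx/n0 = nx/300: 1, 0.99, 0.95, 0.91, 0.82, 0.57, 0.06
lx·mx: 0, 6.93, 5.7, 4.55, 2.46, 2.85, 0.12 → R0 = 22.61
x·lx·mx: 0, 6.93, 11.4, 13.65, 9.84, 14.25, 0.72 → Σ = 56.79
T = 56.79 / 22.61 = 2.51172… → 2.512

2.512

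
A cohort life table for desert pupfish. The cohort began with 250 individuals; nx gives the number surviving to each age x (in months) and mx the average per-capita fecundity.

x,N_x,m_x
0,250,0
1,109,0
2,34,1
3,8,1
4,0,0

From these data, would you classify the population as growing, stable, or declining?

lx = nx/n0 = nx/250: 1, 0.436, 0.136, 0.032, 0
R0 = Σ lx·mx = 0 + 0 + 0.136 + 0.032 + 0 = 0.168
R0 < 1, so the population is declining.

declining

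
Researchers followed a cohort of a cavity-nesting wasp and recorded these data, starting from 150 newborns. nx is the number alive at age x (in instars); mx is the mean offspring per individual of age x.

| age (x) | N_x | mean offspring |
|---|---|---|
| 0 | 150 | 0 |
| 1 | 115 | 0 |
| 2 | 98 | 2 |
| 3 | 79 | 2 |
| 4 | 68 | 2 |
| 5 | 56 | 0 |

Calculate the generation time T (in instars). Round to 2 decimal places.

2.88

lx = nx/n0 = nx/150: 1, 0.76667…, 0.65333…, 0.52667…, 0.45333…, 0.37333…
lx·mx: 0, 0, 1.306667…, 1.053333…, 0.906667…, 0 → R0 = 3.266667…
x·lx·mx: 0, 0, 2.613333…, 3.16…, 3.626667…, 0 → Σ = 9.4…
T = 9.4… / 3.266667… = 2.877551… → 2.88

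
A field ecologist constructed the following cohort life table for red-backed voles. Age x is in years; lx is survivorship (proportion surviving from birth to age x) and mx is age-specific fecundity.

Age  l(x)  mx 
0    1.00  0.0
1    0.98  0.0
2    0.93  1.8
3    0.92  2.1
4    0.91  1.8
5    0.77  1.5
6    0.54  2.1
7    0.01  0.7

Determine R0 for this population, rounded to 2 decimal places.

lx·mx by age: 0, 0, 1.674, 1.932, 1.638, 1.155, 1.134, 0.007
R0 = Σ lx·mx = 7.54 → 7.54

7.54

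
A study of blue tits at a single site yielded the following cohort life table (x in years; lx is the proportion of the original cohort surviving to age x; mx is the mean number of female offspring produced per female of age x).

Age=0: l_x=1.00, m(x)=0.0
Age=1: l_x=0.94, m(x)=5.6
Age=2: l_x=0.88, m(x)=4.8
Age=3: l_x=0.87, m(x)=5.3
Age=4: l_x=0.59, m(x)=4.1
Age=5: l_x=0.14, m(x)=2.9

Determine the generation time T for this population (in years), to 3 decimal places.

2.319

lx·mx: 0, 5.264, 4.224, 4.611, 2.419, 0.406 → R0 = 16.924
x·lx·mx: 0, 5.264, 8.448, 13.833, 9.676, 2.03 → Σ = 39.251
T = 39.251 / 16.924 = 2.319251… → 2.319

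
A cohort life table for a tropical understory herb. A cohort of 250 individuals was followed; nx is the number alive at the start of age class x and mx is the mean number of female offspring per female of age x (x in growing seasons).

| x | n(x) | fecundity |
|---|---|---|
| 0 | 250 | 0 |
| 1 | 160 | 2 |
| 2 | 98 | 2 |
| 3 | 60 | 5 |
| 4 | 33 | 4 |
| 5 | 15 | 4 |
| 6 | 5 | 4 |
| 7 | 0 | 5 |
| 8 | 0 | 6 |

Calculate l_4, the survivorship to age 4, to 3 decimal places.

0.132

l_4 = n_4/n_0 = 33/250 = 0.132 → 0.132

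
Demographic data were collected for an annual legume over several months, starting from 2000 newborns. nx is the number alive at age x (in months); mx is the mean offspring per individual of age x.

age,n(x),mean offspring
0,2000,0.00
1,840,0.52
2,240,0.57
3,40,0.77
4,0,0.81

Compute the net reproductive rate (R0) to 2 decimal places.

lx = nx/n0 = nx/2000: 1, 0.42, 0.12, 0.02, 0
lx·mx by age: 0, 0.2184, 0.0684, 0.0154, 0
R0 = Σ lx·mx = 0.3022 → 0.30

0.30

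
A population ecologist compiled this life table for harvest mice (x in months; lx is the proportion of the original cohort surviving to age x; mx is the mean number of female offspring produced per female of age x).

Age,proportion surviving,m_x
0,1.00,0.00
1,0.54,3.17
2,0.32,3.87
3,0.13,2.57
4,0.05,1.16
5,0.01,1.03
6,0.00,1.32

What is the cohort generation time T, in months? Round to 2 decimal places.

lx·mx: 0, 1.7118, 1.2384, 0.3341, 0.058, 0.0103, 0 → R0 = 3.3526
x·lx·mx: 0, 1.7118, 2.4768, 1.0023, 0.232, 0.0515, 0 → Σ = 5.4744
T = 5.4744 / 3.3526 = 1.632882… → 1.63

1.63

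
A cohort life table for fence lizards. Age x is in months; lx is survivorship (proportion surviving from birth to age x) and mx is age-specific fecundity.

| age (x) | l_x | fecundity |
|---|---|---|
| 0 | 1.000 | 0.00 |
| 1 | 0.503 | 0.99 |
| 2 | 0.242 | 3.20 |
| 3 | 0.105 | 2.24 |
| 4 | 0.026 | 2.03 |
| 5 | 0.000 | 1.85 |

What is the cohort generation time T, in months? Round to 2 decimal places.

1.90

lx·mx: 0, 0.49797, 0.7744, 0.2352, 0.05278, 0 → R0 = 1.56035
x·lx·mx: 0, 0.49797, 1.5488, 0.7056, 0.21112, 0 → Σ = 2.96349
T = 2.96349 / 1.56035 = 1.899247… → 1.90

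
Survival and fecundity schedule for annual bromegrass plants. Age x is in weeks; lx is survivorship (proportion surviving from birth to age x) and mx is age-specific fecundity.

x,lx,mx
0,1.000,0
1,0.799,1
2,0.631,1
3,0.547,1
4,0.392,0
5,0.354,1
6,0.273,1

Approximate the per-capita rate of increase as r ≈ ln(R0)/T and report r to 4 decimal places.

0.3505

R0 = Σ lx·mx = 0 + 0.799 + 0.631 + 0.547 + 0 + 0.354 + 0.273 = 2.604
Σ x·lx·mx = 7.11; T = 7.11/2.604 = 2.73041…
r ≈ ln(R0)/T = ln(2.604)/2.73041… = 0.350514… → 0.3505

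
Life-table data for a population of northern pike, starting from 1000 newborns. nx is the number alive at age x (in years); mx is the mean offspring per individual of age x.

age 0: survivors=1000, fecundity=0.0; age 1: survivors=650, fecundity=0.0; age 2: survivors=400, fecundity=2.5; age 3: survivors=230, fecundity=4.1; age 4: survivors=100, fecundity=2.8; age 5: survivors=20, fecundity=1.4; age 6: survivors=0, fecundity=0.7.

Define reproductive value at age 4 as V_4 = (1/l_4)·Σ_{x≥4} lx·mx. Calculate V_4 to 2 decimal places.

3.08

lx = nx/n0 = nx/1000: 1, 0.65, 0.4, 0.23, 0.1, 0.02, 0
lx·mx for x ≥ 4: 0.28, 0.028, 0 → sum = 0.308
V_4 = 0.308 / l_4 = 0.308 / 0.1 = 3.08 → 3.08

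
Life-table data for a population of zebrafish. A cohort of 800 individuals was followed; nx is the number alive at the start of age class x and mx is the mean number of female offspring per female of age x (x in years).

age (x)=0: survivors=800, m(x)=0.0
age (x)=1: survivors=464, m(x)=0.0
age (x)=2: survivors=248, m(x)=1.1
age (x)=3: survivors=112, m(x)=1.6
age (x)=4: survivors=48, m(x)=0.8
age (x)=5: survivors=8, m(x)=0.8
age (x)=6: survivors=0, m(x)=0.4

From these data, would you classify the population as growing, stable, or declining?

declining

lx = nx/n0 = nx/800: 1, 0.58, 0.31, 0.14, 0.06, 0.01, 0
R0 = Σ lx·mx = 0 + 0 + 0.341 + 0.224 + 0.048 + 0.008 + 0 = 0.621
R0 < 1, so the population is declining.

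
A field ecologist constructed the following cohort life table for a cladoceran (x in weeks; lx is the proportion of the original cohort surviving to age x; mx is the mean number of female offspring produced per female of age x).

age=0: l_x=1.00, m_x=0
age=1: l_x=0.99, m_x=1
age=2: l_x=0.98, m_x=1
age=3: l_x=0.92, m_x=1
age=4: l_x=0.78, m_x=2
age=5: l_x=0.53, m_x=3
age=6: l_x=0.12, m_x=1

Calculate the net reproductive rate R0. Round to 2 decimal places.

lx·mx by age: 0, 0.99, 0.98, 0.92, 1.56, 1.59, 0.12
R0 = Σ lx·mx = 6.16 → 6.16

6.16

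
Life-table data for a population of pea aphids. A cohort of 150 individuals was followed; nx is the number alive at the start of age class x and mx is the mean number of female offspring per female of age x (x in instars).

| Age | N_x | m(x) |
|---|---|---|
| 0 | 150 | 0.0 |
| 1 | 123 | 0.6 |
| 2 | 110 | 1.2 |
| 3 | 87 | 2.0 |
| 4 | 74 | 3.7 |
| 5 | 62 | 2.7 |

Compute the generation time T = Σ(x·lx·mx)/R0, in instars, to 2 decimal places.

3.40

lx = nx/n0 = nx/150: 1, 0.82, 0.73333…, 0.58, 0.49333…, 0.41333…
lx·mx: 0, 0.492, 0.88…, 1.16, 1.825333…, 1.116… → R0 = 5.473333…
x·lx·mx: 0, 0.492, 1.76…, 3.48, 7.301333…, 5.58… → Σ = 18.613333…
T = 18.613333… / 5.473333… = 3.400731… → 3.40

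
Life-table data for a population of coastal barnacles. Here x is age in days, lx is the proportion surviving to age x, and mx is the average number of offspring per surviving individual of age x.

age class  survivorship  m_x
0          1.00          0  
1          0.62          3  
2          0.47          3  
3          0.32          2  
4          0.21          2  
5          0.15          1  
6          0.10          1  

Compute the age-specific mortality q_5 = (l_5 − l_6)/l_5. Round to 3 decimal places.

q_5 = (l_5 − l_6) / l_5 = (0.15 − 0.1) / 0.15
     = 0.05 / 0.15 = 0.333333… → 0.333

0.333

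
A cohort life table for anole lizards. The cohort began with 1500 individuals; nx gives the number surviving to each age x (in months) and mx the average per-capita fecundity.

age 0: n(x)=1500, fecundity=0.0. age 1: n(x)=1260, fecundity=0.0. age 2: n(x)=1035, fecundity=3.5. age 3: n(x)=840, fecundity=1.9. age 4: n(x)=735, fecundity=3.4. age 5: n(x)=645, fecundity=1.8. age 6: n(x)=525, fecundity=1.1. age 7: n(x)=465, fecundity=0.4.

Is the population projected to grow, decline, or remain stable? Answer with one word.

growing

lx = nx/n0 = nx/1500: 1, 0.84, 0.69, 0.56, 0.49, 0.43, 0.35, 0.31
R0 = Σ lx·mx = 0 + 0 + 2.415 + 1.064 + 1.666 + 0.774 + 0.385 + 0.124 = 6.428
R0 > 1, so the population is growing.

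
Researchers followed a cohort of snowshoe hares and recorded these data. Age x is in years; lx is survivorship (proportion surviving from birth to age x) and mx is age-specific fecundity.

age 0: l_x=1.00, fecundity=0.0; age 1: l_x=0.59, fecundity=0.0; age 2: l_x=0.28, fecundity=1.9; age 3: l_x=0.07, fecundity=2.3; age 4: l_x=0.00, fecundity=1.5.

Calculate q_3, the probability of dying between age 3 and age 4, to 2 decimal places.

1.00

q_3 = (l_3 − l_4) / l_3 = (0.07 − 0) / 0.07
     = 0.07 / 0.07 = 1 → 1.00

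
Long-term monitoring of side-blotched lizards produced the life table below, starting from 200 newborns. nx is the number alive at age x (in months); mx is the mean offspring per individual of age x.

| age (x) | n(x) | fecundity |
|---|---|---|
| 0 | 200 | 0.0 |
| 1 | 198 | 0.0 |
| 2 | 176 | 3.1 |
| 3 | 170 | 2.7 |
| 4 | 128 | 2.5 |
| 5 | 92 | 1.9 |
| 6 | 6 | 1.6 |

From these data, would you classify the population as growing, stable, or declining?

growing

lx = nx/n0 = nx/200: 1, 0.99, 0.88, 0.85, 0.64, 0.46, 0.03
R0 = Σ lx·mx = 0 + 0 + 2.728 + 2.295 + 1.6 + 0.874 + 0.048 = 7.545
R0 > 1, so the population is growing.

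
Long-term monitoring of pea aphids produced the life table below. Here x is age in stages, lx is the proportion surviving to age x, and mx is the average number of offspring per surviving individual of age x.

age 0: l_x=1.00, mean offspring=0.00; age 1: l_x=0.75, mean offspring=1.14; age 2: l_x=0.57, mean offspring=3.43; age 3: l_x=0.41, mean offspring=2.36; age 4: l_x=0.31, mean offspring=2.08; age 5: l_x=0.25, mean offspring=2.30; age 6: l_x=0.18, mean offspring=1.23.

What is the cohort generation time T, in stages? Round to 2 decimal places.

2.77

lx·mx: 0, 0.855, 1.9551, 0.9676, 0.6448, 0.575, 0.2214 → R0 = 5.2189
x·lx·mx: 0, 0.855, 3.9102, 2.9028, 2.5792, 2.875, 1.3284 → Σ = 14.4506
T = 14.4506 / 5.2189 = 2.768898… → 2.77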